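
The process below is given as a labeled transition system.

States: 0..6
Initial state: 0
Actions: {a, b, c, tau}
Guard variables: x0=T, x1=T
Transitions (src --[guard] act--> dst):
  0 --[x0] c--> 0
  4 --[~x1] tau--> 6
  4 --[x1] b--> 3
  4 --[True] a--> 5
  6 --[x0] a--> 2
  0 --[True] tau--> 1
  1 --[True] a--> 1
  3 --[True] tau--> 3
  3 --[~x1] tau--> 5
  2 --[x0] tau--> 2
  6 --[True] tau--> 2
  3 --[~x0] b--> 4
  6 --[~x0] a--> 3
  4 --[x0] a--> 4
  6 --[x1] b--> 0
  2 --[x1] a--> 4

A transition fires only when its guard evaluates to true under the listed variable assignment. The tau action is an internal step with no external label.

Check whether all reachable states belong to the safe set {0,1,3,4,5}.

Answer: INVARIANT HOLDS

Analysis:
Inv-set: {0,1,3,4,5}
Reachable = {0,1}
  0: safe
  1: safe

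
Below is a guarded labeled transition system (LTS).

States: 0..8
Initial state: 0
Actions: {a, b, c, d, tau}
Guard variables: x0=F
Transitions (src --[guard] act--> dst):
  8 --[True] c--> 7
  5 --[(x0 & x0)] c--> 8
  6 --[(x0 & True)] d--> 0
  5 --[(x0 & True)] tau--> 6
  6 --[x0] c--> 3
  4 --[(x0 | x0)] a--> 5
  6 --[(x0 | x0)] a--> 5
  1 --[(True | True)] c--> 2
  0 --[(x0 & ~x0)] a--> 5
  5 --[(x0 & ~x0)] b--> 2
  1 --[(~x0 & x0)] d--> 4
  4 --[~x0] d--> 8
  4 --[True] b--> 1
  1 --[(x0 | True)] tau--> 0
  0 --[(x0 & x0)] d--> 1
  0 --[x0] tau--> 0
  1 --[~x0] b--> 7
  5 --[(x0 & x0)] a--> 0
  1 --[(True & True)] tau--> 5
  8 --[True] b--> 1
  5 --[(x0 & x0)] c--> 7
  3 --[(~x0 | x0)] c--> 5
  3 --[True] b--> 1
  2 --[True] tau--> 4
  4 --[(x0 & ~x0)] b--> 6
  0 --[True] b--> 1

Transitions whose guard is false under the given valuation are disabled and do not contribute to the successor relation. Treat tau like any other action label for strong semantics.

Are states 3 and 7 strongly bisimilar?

Compute ~ classes (split until stable):
  P[0] = {{0,1,2,3,4,5,6,7,8}}
  P[1] = {{0},{1},{2},{3,8},{4},{5,6,7}}
Fixed point at round 2; 6 class(es).
3∈{3,8}, 7∈{5,6,7}

Answer: NOT BISIMILAR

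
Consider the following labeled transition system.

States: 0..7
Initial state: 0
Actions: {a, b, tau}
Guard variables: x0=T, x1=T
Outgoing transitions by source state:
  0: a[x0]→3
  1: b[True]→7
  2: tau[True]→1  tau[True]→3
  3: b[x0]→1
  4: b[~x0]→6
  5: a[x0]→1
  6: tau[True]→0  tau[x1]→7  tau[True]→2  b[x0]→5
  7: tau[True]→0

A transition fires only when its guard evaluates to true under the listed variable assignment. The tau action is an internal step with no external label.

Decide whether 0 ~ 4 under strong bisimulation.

Answer: NOT BISIMILAR

Analysis:
Refine partition for ~:
  round 0: {{0,1,2,3,4,5,6,7}}
  round 1: {{0,5},{1,3},{2,7},{4},{6}}
  round 2: {{0,5},{1},{2},{3},{4},{6},{7}}
  round 3: {{0},{1},{2},{3},{4},{5},{6},{7}}
8 equivalence class(es) (converged in 4)
0∈{0}, 4∈{4}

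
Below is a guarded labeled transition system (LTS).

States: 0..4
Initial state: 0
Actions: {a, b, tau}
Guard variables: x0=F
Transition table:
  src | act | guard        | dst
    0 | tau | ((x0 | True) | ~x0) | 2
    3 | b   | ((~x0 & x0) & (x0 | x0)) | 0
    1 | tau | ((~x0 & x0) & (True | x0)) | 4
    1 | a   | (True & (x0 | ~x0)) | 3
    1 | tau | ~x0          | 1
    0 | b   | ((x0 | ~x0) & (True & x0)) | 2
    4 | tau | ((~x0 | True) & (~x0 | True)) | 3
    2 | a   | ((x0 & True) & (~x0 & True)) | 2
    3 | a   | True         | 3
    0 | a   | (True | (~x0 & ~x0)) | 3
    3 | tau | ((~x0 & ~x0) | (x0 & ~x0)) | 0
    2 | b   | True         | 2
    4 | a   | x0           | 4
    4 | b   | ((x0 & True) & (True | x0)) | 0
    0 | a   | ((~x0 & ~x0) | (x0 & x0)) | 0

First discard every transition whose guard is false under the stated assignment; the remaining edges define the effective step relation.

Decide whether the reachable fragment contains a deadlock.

Reachable = {0,2,3}
  0: a→0  a→3  tau→2  [deg 3]
  2: b→2  [deg 1]
  3: a→3  tau→0  [deg 2]

Answer: DEADLOCK-FREE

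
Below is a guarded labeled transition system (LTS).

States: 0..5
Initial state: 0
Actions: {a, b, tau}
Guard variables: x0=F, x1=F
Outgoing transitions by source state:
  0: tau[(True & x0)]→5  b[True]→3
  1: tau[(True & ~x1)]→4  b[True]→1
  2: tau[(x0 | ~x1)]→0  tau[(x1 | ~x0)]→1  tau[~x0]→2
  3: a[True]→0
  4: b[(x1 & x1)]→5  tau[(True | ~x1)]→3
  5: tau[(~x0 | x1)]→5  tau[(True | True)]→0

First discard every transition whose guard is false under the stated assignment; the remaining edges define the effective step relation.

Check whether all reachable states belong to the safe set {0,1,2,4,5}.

Answer: INVARIANT VIOLATED at state 3

Trace:
Inv-set: {0,1,2,4,5}
R = {0,3}
  0: safe
  3: outside
reach 3 via b — violates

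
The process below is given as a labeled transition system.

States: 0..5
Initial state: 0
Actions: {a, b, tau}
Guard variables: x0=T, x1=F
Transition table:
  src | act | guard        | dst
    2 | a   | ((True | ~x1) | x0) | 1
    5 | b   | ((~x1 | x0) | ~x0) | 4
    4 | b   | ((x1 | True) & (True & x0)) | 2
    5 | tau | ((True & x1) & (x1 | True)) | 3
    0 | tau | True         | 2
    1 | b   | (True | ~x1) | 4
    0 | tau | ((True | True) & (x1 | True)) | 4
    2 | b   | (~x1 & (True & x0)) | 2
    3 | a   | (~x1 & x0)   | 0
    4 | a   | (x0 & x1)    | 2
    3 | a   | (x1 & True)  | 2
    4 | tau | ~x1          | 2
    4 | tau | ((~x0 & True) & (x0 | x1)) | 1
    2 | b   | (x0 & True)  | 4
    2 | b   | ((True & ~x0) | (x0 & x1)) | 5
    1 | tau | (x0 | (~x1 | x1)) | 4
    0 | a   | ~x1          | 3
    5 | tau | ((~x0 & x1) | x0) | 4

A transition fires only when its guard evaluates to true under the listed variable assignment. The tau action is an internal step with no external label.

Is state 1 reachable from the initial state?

Answer: REACHABLE

Working:
13 transition(s) survive guard evaluation.
L0 = {0}
L1 = {2,3,4}  cumulative {0,2,3,4}
L2 = {1}  cumulative {0,1,2,3,4}
R = {0,1,2,3,4}
trace reaching 1: tau·a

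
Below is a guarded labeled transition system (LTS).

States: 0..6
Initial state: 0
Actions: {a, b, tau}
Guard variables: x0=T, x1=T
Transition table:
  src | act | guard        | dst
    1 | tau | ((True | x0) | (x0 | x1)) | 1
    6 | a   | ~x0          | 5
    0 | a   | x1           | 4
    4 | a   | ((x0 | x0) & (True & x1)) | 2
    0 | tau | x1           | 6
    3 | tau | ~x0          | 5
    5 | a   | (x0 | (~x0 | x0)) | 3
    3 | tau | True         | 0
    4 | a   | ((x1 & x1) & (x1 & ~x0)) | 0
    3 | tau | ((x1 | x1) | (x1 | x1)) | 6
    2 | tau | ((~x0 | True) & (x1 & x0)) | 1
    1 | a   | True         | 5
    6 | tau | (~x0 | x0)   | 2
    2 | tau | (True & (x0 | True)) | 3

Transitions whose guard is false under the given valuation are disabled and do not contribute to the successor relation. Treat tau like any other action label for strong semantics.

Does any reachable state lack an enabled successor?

Answer: DEADLOCK-FREE

Trace:
Reachable = {0,1,2,3,4,5,6}
  0: a→4  tau→6  [2 exit(s)]
  1: a→5  tau→1  [2 exit(s)]
  2: tau→1  tau→3  [2 exit(s)]
  3: tau→0  tau→6  [2 exit(s)]
  4: a→2  [1 exit(s)]
  5: a→3  [1 exit(s)]
  6: tau→2  [1 exit(s)]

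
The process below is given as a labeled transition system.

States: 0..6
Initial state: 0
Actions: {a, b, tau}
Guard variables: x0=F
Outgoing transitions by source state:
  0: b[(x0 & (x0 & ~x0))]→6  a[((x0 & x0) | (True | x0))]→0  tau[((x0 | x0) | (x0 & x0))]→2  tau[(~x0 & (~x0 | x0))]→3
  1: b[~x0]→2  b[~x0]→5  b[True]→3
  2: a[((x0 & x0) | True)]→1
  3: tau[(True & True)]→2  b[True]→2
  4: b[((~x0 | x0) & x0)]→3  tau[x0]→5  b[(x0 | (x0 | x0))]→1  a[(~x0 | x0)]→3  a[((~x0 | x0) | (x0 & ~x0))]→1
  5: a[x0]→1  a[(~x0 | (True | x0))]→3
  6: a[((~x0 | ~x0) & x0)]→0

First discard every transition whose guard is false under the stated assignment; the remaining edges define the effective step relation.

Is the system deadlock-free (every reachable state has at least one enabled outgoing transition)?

R = {0,1,2,3,5}
  0: a→0  tau→3  [2 exit(s)]
  1: b→2  b→3  b→5  [3 exit(s)]
  2: a→1  [1 exit(s)]
  3: b→2  tau→2  [2 exit(s)]
  5: a→3  [1 exit(s)]

Answer: DEADLOCK-FREE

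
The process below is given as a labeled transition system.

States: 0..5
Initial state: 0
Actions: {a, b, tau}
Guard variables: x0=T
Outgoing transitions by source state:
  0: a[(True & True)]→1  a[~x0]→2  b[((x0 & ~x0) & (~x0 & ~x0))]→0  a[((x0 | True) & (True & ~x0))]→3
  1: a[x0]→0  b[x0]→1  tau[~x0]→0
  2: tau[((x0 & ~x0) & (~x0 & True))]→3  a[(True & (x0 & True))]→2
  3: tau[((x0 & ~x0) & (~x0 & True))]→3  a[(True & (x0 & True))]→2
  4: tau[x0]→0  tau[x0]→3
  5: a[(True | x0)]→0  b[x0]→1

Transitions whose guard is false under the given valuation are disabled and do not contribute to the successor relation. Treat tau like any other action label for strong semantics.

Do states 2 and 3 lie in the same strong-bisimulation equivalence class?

Answer: BISIMILAR

Working:
Refine partition for ~:
  P[0] = {{0,1,2,3,4,5}}
  P[1] = {{0,2,3},{1,5},{4}}
  P[2] = {{0},{1,5},{2,3},{4}}
stable after 3 split(s): 4 block(s)
class of 2: {2,3}; class of 3: {2,3}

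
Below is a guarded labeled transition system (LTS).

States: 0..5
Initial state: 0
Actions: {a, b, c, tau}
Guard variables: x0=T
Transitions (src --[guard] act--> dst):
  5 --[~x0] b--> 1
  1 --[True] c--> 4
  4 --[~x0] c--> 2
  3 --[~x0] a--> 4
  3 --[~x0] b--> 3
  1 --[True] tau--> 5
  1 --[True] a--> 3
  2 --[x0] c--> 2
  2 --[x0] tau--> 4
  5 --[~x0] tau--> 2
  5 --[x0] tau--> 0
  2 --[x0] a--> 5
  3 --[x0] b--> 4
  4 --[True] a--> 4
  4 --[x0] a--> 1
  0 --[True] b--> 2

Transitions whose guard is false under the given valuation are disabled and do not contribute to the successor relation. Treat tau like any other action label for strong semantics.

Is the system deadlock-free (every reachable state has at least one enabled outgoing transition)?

Answer: DEADLOCK-FREE

Working:
R = {0,1,2,3,4,5}
  0: b→2  [deg 1]
  1: a→3  c→4  tau→5  [deg 3]
  2: a→5  c→2  tau→4  [deg 3]
  3: b→4  [deg 1]
  4: a→1  a→4  [deg 2]
  5: tau→0  [deg 1]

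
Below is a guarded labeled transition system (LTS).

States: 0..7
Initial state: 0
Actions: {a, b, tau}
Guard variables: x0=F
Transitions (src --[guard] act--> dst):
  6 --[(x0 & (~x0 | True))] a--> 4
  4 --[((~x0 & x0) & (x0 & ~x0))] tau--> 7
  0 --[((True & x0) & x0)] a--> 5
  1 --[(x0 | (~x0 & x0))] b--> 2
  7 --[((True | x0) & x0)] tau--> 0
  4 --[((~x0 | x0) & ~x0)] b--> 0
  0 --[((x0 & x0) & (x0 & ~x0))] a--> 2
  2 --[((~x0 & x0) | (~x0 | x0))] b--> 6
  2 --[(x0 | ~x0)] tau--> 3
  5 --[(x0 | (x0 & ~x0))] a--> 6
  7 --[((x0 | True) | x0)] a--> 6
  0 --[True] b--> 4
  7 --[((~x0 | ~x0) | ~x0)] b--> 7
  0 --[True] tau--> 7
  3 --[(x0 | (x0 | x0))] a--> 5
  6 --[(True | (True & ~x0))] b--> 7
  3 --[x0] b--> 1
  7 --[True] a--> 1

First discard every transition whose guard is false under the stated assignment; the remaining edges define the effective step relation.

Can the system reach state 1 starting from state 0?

Answer: REACHABLE

Analysis:
After dropping false guards: 9 live edges.
Layer 0: {0}
Layer 1: {4,7}  cumulative {0,4,7}
Layer 2: {1,6}  cumulative {0,1,4,6,7}
R = {0,1,4,6,7}
Path to 1: tau·a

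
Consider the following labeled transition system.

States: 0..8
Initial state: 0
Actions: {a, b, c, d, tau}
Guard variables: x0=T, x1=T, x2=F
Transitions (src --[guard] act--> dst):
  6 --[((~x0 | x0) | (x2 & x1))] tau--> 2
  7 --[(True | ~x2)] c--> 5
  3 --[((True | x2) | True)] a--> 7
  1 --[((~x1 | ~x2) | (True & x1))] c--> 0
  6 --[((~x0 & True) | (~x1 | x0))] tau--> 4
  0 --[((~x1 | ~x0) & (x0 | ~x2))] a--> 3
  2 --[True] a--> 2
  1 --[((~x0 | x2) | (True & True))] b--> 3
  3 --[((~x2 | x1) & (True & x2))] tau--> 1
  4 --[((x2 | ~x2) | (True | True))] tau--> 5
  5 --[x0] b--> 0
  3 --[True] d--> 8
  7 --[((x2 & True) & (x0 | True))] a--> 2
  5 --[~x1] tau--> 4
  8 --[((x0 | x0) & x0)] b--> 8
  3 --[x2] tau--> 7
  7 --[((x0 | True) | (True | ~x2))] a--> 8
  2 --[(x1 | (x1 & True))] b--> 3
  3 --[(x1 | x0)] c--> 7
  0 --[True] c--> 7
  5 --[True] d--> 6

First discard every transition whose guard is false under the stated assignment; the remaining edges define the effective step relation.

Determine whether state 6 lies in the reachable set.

Guard filter leaves 16 enabled edge(s).
Layer 0: {0}
Layer 1: {7}  cumulative {0,7}
Layer 2: {5,8}  cumulative {0,5,7,8}
Layer 3: {6}  cumulative {0,5,6,7,8}
Layer 4: {2,4}  cumulative {0,2,4,5,6,7,8}
Layer 5: {3}  cumulative {0,2,3,4,5,6,7,8}
Reachable = {0,2,3,4,5,6,7,8}
Path to 6: c·c·d

Answer: REACHABLE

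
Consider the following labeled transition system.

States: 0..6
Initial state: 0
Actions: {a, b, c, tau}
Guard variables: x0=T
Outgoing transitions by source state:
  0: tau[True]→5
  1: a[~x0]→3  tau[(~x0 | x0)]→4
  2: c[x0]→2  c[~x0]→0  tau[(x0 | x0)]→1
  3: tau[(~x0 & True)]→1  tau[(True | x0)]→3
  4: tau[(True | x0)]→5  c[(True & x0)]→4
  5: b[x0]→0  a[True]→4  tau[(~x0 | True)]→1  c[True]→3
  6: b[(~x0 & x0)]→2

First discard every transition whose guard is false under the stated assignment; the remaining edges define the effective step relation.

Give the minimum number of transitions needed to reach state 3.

BFS to 3:
  depth 0: {0}
  depth 1: {5}
  depth 2: {1,3,4}
first hit 3 at d=2 via tau·c

Answer: 2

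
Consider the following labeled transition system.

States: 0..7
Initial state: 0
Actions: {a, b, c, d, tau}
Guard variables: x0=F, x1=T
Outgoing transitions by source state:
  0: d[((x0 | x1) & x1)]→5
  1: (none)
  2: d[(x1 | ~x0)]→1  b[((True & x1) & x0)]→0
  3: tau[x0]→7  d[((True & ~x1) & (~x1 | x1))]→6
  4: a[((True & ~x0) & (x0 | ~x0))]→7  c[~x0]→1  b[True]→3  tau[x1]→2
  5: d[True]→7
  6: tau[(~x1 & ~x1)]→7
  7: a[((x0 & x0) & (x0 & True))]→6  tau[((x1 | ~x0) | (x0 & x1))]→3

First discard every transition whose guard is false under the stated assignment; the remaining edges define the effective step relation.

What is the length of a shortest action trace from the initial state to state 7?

Breadth-first toward 7:
  Layer 0: {0}
  Layer 1: {5}
  Layer 2: {7}
depth(7)=2, e.g. d·d

Answer: 2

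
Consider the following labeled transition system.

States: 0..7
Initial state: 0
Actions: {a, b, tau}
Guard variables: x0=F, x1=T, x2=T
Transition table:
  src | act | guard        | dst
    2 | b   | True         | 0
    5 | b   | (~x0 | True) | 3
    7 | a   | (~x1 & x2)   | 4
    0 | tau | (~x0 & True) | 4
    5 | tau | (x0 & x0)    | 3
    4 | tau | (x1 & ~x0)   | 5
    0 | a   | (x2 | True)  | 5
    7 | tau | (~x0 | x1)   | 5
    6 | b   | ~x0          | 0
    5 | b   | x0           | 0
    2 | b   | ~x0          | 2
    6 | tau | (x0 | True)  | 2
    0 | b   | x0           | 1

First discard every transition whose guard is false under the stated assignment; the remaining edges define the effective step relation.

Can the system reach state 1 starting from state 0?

Answer: UNREACHABLE

Trace:
Guard filter leaves 9 enabled edge(s).
L0 = {0}
L1 = {4,5}  cumulative {0,4,5}
L2 = {3}  cumulative {0,3,4,5}
Reachable = {0,3,4,5}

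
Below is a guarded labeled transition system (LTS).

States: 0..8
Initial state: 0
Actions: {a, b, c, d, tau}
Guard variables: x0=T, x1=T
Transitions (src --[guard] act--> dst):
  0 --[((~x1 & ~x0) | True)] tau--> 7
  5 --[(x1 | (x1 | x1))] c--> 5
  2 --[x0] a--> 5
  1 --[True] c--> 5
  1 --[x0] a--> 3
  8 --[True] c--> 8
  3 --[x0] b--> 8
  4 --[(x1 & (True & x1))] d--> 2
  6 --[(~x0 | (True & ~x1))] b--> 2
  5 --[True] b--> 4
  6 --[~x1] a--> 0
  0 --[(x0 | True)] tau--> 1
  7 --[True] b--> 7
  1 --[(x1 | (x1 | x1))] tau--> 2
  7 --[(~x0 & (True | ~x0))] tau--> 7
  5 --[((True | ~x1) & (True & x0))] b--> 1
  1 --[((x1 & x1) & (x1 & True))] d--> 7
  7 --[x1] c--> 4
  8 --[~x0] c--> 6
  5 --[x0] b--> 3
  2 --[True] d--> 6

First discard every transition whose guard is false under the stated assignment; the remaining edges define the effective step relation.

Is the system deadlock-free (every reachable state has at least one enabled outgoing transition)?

Reach set: {0,1,2,3,4,5,6,7,8}
  0: tau→1  tau→7  [deg 2]
  1: a→3  c→5  d→7  tau→2  [deg 4]
  2: a→5  d→6  [deg 2]
  3: b→8  [deg 1]
  4: d→2  [deg 1]
  5: b→1  b→3  b→4  c→5  [deg 4]
  6: ∅  [no exit]
  7: b→7  c→4  [deg 2]
  8: c→8  [deg 1]
Path to 6: tau·tau·d

Answer: DEADLOCK at state 6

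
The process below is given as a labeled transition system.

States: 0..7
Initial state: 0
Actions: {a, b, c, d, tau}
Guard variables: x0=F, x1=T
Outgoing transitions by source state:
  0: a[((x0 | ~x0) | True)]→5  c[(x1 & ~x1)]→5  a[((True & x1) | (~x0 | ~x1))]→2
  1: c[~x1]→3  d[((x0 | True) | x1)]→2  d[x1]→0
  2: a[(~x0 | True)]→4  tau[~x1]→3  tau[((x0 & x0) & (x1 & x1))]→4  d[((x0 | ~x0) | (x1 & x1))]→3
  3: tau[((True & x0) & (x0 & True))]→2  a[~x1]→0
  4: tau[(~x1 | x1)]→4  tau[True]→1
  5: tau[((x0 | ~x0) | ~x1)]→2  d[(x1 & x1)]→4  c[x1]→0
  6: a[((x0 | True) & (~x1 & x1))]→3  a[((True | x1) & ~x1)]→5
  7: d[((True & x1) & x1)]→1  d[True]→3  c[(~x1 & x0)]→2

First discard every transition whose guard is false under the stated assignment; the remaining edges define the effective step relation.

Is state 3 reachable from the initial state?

Answer: REACHABLE

Trace:
13 transition(s) survive guard evaluation.
L0 = {0}
L1 = {2,5}  now seen {0,2,5}
L2 = {3,4}  now seen {0,2,3,4,5}
L3 = {1}  now seen {0,1,2,3,4,5}
Reachable = {0,1,2,3,4,5}
Path to 3: a·d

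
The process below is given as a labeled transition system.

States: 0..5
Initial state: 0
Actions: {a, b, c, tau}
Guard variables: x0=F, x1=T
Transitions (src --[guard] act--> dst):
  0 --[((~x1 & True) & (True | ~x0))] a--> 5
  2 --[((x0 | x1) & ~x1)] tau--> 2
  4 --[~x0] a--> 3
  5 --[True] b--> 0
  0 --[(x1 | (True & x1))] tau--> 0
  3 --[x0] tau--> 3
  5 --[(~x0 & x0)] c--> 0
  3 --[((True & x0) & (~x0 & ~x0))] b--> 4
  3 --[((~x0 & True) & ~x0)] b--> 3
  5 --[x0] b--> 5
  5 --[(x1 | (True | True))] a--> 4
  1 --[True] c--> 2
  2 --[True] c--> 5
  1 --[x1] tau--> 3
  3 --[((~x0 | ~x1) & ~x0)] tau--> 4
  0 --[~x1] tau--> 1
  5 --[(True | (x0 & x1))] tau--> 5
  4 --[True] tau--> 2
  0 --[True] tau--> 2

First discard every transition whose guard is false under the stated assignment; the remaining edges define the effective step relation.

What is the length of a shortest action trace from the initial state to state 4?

Answer: 3

Trace:
Layered search for 4:
  L0 = {0}
  L1 = {2}
  L2 = {5}
  L3 = {4}
depth(4)=3, e.g. tau·c·a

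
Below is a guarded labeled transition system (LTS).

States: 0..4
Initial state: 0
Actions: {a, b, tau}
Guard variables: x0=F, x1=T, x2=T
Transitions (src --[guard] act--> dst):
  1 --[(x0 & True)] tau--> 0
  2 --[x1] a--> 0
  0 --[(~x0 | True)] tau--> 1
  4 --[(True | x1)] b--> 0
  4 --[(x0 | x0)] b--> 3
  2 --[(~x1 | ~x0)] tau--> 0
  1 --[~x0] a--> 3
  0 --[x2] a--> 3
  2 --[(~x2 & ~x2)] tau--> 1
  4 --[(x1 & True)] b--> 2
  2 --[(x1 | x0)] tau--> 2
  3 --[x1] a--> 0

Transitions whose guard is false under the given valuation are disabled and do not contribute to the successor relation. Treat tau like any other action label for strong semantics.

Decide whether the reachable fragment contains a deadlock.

Reach set: {0,1,3}
  0: a→3  tau→1  [2 exit(s)]
  1: a→3  [1 exit(s)]
  3: a→0  [1 exit(s)]

Answer: DEADLOCK-FREE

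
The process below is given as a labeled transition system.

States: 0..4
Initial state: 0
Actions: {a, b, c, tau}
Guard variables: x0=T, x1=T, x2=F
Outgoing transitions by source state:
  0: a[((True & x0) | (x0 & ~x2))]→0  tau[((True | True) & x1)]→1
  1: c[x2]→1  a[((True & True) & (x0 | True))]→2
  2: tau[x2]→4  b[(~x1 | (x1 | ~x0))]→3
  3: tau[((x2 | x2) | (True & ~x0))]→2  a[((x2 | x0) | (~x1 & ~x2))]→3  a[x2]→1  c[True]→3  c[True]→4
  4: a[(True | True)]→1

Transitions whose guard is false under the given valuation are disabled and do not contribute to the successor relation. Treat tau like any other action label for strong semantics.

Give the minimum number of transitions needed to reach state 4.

Answer: 4

Working:
BFS to 4:
  L0 = {0}
  L1 = {1}
  L2 = {2}
  L3 = {3}
  L4 = {4}
4 enters at depth 4; path tau·a·b·c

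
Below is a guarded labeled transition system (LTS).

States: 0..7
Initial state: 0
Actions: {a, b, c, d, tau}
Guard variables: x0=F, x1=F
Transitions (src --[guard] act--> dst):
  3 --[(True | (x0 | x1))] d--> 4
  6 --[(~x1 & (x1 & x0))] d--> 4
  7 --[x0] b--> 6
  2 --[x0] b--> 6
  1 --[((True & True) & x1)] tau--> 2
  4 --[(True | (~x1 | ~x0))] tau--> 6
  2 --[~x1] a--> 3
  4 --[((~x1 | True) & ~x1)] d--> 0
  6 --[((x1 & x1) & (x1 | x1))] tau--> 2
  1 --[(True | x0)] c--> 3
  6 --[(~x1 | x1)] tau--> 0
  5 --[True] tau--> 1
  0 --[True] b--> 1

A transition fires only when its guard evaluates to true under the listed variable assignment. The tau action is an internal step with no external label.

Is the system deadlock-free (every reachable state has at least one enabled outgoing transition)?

Answer: DEADLOCK-FREE

Working:
R = {0,1,3,4,6}
  0: b→1  [deg 1]
  1: c→3  [deg 1]
  3: d→4  [deg 1]
  4: d→0  tau→6  [deg 2]
  6: tau→0  [deg 1]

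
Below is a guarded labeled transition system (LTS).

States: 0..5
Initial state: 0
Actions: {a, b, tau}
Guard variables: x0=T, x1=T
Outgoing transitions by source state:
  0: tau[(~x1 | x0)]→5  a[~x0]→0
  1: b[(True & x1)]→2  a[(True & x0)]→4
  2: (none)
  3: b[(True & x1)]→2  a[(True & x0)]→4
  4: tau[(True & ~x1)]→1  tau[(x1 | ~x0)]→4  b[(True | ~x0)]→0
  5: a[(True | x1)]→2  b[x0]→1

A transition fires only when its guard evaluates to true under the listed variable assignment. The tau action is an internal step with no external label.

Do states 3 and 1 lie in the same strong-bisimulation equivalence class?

Answer: BISIMILAR

Working:
Refine partition for ~:
  round 0: {{0,1,2,3,4,5}}
  round 1: {{0},{1,3,5},{2},{4}}
  round 2: {{0},{1,3},{2},{4},{5}}
5 equivalence class(es) (converged in 3)
class of 3: {1,3}; class of 1: {1,3}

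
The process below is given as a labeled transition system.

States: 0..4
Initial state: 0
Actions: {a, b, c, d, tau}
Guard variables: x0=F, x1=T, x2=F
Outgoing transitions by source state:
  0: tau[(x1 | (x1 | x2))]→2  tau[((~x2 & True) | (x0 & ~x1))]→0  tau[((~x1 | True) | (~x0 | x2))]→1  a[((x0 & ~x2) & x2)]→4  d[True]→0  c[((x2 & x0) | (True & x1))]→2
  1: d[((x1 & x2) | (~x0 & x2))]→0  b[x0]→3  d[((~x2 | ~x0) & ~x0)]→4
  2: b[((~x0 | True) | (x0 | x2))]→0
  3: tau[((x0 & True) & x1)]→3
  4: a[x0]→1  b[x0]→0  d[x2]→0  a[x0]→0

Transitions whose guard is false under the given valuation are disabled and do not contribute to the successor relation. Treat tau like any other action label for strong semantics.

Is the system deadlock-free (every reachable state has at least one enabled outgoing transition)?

Reachable = {0,1,2,4}
  0: c→2  d→0  tau→0  tau→1  tau→2  [deg 5]
  1: d→4  [deg 1]
  2: b→0  [deg 1]
  4: ∅  [deadlock]
Path to 4: tau·d

Answer: DEADLOCK at state 4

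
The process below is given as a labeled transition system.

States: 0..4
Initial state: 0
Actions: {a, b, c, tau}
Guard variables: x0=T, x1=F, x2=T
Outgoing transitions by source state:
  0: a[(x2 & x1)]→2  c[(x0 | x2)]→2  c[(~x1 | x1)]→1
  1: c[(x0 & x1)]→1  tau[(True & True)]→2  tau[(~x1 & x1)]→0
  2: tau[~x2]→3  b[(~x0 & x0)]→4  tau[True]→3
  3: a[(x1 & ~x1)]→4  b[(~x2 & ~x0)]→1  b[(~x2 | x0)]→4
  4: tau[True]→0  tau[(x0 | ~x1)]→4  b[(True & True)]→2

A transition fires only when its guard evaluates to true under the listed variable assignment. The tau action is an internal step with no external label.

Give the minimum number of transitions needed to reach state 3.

Breadth-first toward 3:
  Layer 0: {0}
  Layer 1: {1,2}
  Layer 2: {3}
first hit 3 at d=2 via c·tau

Answer: 2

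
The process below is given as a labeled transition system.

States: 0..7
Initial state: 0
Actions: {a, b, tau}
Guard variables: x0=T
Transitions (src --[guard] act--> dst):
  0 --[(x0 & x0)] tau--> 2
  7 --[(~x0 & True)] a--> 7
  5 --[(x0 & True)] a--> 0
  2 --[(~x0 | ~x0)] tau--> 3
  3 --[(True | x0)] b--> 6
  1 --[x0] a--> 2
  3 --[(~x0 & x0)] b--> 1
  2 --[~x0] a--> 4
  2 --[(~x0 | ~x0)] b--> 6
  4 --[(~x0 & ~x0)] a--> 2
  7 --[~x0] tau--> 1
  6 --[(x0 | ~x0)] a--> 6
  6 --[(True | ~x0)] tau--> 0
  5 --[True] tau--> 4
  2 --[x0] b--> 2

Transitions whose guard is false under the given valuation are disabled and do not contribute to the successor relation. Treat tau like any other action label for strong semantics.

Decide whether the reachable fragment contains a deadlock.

R = {0,2}
  0: tau→2  [1 exit(s)]
  2: b→2  [1 exit(s)]

Answer: DEADLOCK-FREE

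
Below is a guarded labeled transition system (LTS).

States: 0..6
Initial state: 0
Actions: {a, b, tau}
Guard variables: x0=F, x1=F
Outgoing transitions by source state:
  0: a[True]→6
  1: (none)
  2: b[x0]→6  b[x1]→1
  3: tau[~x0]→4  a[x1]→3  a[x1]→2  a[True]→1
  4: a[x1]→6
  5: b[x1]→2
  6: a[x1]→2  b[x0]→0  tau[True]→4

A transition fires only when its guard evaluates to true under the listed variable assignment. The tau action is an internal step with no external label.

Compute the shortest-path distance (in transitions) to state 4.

BFS to 4:
  Layer 0: {0}
  Layer 1: {6}
  Layer 2: {4}
4 enters at depth 2; path a·tau

Answer: 2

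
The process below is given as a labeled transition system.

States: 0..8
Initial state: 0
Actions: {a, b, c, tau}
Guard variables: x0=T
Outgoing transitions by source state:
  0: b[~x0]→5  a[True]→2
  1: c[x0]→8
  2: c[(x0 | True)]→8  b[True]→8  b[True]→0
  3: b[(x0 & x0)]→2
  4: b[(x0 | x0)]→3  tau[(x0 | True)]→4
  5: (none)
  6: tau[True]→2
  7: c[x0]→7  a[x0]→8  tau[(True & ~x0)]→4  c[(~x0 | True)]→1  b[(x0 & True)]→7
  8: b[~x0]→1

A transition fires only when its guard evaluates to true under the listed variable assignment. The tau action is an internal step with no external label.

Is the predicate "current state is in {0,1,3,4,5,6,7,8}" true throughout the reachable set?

Answer: INVARIANT VIOLATED at state 2

Trace:
Safe = {0,1,3,4,5,6,7,8}
Reach set: {0,2,8}
  0: safe
  2: outside
  8: safe
counterexample path to 2: a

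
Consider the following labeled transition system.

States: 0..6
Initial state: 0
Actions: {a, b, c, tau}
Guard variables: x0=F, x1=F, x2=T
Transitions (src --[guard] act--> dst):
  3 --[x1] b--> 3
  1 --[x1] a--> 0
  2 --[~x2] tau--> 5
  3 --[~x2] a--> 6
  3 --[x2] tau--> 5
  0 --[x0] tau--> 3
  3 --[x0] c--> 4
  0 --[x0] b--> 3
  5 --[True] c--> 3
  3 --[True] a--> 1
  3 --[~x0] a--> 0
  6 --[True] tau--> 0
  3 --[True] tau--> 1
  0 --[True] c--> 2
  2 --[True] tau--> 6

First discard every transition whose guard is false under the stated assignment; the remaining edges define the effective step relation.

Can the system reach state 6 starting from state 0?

Answer: REACHABLE

Trace:
Guard filter leaves 8 enabled edge(s).
L0 = {0}
L1 = {2}  total {0,2}
L2 = {6}  total {0,2,6}
Reach set: {0,2,6}
Path to 6: c·tau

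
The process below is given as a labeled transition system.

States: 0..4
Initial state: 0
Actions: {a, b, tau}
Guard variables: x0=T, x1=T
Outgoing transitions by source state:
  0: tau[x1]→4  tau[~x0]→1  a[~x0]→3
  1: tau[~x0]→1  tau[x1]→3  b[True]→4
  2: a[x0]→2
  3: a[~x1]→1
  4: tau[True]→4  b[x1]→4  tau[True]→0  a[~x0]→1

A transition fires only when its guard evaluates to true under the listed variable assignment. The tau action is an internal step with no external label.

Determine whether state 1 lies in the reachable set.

After dropping false guards: 7 live edges.
Layer 0: {0}
Layer 1: {4}  now seen {0,4}
Reachable = {0,4}

Answer: UNREACHABLE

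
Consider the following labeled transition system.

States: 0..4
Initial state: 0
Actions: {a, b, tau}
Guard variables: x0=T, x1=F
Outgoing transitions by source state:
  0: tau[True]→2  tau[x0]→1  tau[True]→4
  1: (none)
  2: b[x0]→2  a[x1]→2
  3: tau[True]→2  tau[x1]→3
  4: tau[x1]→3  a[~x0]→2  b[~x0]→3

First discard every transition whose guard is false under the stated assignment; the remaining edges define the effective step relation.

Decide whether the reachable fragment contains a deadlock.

Answer: DEADLOCK at state 1

Working:
R = {0,1,2,4}
  0: tau→1  tau→2  tau→4  [3 out]
  1: ∅  [deadlock]
  2: b→2  [1 out]
  4: ∅  [deadlock]
witness 1: tau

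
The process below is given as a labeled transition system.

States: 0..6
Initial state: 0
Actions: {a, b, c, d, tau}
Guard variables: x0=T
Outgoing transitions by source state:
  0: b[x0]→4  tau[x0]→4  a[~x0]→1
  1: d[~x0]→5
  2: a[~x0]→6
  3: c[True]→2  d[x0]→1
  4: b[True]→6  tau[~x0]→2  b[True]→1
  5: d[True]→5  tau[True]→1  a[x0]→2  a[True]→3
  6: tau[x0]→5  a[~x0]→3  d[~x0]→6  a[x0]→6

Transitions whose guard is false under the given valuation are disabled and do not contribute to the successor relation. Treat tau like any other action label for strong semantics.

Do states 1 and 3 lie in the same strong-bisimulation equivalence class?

Refine partition for ~:
  π0 = {{0,1,2,3,4,5,6}}
  π1 = {{0},{1,2},{3},{4},{5},{6}}
Fixed point at round 2; 6 class(es).
[1]={1,2}  [3]={3}

Answer: NOT BISIMILAR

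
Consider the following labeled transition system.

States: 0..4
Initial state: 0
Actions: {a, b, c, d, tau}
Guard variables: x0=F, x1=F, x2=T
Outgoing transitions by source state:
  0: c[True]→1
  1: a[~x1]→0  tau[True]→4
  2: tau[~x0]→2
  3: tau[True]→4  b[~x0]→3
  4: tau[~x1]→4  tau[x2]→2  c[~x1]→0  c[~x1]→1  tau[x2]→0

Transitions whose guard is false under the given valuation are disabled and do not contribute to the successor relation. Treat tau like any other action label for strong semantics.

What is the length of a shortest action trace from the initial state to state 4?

Layered search for 4:
  L0 = {0}
  L1 = {1}
  L2 = {4}
depth(4)=2, e.g. c·tau

Answer: 2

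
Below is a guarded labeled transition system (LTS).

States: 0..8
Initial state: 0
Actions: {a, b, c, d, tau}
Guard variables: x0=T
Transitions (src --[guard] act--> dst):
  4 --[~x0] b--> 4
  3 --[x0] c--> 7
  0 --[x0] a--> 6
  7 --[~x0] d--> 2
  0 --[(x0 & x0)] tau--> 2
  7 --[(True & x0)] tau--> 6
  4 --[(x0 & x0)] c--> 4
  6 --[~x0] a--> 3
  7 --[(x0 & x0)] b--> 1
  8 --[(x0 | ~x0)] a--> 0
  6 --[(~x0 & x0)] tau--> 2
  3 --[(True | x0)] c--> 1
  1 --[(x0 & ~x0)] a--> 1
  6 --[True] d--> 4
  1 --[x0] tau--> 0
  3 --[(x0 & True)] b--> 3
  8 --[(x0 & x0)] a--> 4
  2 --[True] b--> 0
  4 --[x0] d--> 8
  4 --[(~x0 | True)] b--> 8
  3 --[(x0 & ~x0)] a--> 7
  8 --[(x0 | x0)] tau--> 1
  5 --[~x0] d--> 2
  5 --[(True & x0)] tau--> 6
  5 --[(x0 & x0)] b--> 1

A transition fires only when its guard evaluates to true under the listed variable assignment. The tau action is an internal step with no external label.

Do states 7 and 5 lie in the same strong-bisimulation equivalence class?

Answer: BISIMILAR

Trace:
Compute ~ classes (split until stable):
  π0 = {{0,1,2,3,4,5,6,7,8}}
  π1 = {{0,8},{1},{2},{3},{4},{5,7},{6}}
  π2 = {{0},{1},{2},{3},{4},{5,7},{6},{8}}
Fixed point at round 3; 8 class(es).
class of 7: {5,7}; class of 5: {5,7}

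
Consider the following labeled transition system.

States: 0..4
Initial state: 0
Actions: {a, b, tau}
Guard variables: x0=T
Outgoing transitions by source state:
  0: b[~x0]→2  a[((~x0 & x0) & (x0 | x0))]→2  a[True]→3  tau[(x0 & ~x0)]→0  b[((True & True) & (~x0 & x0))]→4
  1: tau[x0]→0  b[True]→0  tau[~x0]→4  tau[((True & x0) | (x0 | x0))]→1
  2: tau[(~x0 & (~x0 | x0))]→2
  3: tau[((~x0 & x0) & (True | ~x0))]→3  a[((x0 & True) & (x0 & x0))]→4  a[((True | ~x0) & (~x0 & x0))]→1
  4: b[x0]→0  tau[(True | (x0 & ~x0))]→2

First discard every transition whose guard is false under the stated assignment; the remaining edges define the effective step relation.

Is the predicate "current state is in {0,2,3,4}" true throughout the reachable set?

Inv-set: {0,2,3,4}
Reach set: {0,2,3,4}
  0: ok
  2: ok
  3: ok
  4: ok

Answer: INVARIANT HOLDS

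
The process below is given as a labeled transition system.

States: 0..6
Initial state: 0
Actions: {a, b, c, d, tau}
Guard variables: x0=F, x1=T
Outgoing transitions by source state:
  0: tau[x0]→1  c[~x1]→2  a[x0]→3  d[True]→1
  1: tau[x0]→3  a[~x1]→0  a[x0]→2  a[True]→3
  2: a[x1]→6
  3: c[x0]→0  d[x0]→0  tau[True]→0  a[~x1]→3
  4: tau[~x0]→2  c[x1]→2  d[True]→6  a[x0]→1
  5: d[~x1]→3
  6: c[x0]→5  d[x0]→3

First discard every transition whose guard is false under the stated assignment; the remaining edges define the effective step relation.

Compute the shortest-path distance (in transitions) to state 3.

Breadth-first toward 3:
  depth 0: {0}
  depth 1: {1}
  depth 2: {3}
3 enters at depth 2; path d·a

Answer: 2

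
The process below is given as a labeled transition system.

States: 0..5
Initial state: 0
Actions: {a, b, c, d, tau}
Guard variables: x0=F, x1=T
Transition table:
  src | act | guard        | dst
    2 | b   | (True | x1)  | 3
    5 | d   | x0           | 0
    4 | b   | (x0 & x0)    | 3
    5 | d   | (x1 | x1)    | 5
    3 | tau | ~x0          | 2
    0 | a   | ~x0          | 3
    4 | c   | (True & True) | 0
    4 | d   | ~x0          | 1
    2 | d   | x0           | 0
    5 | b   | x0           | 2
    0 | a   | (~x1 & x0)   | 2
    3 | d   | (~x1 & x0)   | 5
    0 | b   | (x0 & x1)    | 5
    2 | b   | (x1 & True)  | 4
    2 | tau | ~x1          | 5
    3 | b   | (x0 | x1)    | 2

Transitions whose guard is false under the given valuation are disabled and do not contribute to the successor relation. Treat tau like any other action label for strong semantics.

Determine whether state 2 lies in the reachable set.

Answer: REACHABLE

Trace:
After dropping false guards: 8 live edges.
depth 0: {0}
depth 1: {3}  cumulative {0,3}
depth 2: {2}  cumulative {0,2,3}
depth 3: {4}  cumulative {0,2,3,4}
depth 4: {1}  cumulative {0,1,2,3,4}
Reachable = {0,1,2,3,4}
trace reaching 2: a·tau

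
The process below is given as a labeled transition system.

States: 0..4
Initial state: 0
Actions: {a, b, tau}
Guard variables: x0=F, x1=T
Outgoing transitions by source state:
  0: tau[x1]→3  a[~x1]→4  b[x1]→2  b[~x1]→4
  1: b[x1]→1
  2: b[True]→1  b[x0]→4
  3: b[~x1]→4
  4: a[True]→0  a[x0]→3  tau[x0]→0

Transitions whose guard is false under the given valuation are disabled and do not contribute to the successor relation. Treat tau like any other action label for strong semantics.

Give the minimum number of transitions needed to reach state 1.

Breadth-first toward 1:
  L0 = {0}
  L1 = {2,3}
  L2 = {1}
first hit 1 at d=2 via b·b

Answer: 2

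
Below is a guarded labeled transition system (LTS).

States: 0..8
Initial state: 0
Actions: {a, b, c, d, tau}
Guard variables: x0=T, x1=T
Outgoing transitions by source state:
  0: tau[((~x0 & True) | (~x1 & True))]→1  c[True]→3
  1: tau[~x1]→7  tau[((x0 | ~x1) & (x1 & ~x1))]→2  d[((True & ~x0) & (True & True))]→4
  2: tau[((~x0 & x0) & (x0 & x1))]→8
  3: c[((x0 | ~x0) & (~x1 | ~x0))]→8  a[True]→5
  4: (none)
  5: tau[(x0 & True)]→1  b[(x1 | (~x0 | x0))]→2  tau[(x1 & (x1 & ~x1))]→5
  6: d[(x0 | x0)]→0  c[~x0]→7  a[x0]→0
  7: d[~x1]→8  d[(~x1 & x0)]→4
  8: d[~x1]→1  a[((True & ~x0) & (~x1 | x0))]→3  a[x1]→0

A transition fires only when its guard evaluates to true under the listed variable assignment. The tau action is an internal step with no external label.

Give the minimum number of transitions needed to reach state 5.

Layered search for 5:
  Layer 0: {0}
  Layer 1: {3}
  Layer 2: {5}
first hit 5 at d=2 via c·a

Answer: 2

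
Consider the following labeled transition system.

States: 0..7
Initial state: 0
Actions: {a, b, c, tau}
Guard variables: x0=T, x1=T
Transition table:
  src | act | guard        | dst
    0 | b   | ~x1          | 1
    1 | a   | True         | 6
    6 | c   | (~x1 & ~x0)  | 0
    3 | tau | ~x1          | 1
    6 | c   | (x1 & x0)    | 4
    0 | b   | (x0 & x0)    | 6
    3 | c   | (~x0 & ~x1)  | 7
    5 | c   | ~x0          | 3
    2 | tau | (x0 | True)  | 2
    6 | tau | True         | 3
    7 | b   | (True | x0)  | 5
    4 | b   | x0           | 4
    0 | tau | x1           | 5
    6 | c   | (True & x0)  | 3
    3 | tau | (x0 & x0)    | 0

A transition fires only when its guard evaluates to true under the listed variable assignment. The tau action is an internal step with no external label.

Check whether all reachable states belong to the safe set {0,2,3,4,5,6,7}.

Answer: INVARIANT HOLDS

Working:
Inv-set: {0,2,3,4,5,6,7}
R = {0,3,4,5,6}
  0: safe
  3: safe
  4: safe
  5: safe
  6: safe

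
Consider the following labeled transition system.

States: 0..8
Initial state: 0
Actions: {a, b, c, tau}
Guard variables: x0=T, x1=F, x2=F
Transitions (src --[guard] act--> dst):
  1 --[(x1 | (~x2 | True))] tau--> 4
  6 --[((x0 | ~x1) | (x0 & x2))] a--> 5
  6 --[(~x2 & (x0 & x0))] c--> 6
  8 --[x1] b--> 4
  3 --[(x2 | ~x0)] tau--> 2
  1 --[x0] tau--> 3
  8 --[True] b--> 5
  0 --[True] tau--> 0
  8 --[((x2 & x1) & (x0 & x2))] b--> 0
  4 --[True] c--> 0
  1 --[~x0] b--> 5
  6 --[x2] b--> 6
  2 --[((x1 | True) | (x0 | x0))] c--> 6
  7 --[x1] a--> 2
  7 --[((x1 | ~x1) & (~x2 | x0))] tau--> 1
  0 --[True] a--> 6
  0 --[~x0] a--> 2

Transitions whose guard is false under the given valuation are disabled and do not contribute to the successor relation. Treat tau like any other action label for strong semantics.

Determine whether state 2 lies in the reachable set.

After dropping false guards: 10 live edges.
L0 = {0}
L1 = {6}  now seen {0,6}
L2 = {5}  now seen {0,5,6}
Reach set: {0,5,6}

Answer: UNREACHABLE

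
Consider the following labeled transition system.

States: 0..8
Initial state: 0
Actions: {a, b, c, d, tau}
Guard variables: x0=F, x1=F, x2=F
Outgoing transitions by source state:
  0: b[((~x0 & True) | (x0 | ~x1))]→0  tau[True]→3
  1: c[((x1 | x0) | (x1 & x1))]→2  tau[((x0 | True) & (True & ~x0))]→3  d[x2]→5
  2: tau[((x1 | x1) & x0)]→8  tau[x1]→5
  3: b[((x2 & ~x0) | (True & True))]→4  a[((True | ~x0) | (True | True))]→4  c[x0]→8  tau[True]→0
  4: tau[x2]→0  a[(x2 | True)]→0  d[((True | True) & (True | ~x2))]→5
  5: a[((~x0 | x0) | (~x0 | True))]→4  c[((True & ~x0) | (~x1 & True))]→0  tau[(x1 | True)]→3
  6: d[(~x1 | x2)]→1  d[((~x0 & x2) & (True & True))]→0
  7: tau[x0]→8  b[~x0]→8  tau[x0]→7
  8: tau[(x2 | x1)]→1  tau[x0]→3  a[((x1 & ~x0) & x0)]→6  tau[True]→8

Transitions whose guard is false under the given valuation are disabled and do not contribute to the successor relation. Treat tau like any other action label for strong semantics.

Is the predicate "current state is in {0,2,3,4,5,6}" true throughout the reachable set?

Answer: INVARIANT HOLDS

Analysis:
Inv-set: {0,2,3,4,5,6}
Reachable = {0,3,4,5}
  0: safe
  3: safe
  4: safe
  5: safe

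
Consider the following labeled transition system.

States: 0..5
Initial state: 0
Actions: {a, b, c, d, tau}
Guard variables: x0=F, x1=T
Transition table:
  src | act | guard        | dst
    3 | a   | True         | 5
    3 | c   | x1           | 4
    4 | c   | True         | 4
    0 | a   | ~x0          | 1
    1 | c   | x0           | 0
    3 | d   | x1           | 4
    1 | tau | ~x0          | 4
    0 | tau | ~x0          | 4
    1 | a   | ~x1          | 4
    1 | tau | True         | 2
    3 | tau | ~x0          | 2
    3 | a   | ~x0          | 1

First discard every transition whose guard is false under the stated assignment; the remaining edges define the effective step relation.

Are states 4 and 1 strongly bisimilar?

Answer: NOT BISIMILAR

Working:
Bisimulation quotient by refinement:
  π0 = {{0,1,2,3,4,5}}
  π1 = {{0},{1},{2,5},{3},{4}}
5 equivalence class(es) (converged in 2)
class of 4: {4}; class of 1: {1}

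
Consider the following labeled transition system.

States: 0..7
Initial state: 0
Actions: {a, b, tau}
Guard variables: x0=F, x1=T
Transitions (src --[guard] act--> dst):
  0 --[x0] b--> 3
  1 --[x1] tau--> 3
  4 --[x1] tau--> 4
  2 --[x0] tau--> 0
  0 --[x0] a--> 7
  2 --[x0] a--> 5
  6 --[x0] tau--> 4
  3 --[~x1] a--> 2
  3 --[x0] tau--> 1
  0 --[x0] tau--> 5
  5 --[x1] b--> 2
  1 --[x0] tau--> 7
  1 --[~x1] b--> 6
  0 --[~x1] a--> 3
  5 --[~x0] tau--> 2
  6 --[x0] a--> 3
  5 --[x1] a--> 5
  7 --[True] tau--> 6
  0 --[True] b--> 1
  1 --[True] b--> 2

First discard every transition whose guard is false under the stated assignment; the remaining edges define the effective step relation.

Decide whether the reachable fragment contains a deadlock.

Reach set: {0,1,2,3}
  0: b→1  [1 out]
  1: b→2  tau→3  [2 out]
  2: ∅  [STUCK]
  3: ∅  [STUCK]
Path to 2: b·b

Answer: DEADLOCK at state 2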